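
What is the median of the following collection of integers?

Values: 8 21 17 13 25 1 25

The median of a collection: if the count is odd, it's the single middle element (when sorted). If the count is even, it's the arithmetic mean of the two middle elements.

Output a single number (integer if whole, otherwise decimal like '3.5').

Answer: 17

Derivation:
Step 1: insert 8 -> lo=[8] (size 1, max 8) hi=[] (size 0) -> median=8
Step 2: insert 21 -> lo=[8] (size 1, max 8) hi=[21] (size 1, min 21) -> median=14.5
Step 3: insert 17 -> lo=[8, 17] (size 2, max 17) hi=[21] (size 1, min 21) -> median=17
Step 4: insert 13 -> lo=[8, 13] (size 2, max 13) hi=[17, 21] (size 2, min 17) -> median=15
Step 5: insert 25 -> lo=[8, 13, 17] (size 3, max 17) hi=[21, 25] (size 2, min 21) -> median=17
Step 6: insert 1 -> lo=[1, 8, 13] (size 3, max 13) hi=[17, 21, 25] (size 3, min 17) -> median=15
Step 7: insert 25 -> lo=[1, 8, 13, 17] (size 4, max 17) hi=[21, 25, 25] (size 3, min 21) -> median=17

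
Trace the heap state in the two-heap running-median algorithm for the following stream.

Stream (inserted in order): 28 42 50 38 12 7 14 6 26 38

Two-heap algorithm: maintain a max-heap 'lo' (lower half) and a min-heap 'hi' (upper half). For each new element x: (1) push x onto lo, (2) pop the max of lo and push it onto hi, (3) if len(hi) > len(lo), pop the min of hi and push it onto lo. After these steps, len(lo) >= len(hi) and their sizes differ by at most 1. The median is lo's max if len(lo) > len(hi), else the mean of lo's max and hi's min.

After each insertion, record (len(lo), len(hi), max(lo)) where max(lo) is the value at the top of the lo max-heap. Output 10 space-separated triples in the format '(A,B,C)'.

Answer: (1,0,28) (1,1,28) (2,1,42) (2,2,38) (3,2,38) (3,3,28) (4,3,28) (4,4,14) (5,4,26) (5,5,26)

Derivation:
Step 1: insert 28 -> lo=[28] hi=[] -> (len(lo)=1, len(hi)=0, max(lo)=28)
Step 2: insert 42 -> lo=[28] hi=[42] -> (len(lo)=1, len(hi)=1, max(lo)=28)
Step 3: insert 50 -> lo=[28, 42] hi=[50] -> (len(lo)=2, len(hi)=1, max(lo)=42)
Step 4: insert 38 -> lo=[28, 38] hi=[42, 50] -> (len(lo)=2, len(hi)=2, max(lo)=38)
Step 5: insert 12 -> lo=[12, 28, 38] hi=[42, 50] -> (len(lo)=3, len(hi)=2, max(lo)=38)
Step 6: insert 7 -> lo=[7, 12, 28] hi=[38, 42, 50] -> (len(lo)=3, len(hi)=3, max(lo)=28)
Step 7: insert 14 -> lo=[7, 12, 14, 28] hi=[38, 42, 50] -> (len(lo)=4, len(hi)=3, max(lo)=28)
Step 8: insert 6 -> lo=[6, 7, 12, 14] hi=[28, 38, 42, 50] -> (len(lo)=4, len(hi)=4, max(lo)=14)
Step 9: insert 26 -> lo=[6, 7, 12, 14, 26] hi=[28, 38, 42, 50] -> (len(lo)=5, len(hi)=4, max(lo)=26)
Step 10: insert 38 -> lo=[6, 7, 12, 14, 26] hi=[28, 38, 38, 42, 50] -> (len(lo)=5, len(hi)=5, max(lo)=26)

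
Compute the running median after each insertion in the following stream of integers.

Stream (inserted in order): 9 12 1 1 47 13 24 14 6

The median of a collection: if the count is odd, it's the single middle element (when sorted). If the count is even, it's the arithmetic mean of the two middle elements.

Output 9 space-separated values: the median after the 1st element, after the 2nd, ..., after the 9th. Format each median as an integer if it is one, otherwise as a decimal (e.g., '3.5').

Answer: 9 10.5 9 5 9 10.5 12 12.5 12

Derivation:
Step 1: insert 9 -> lo=[9] (size 1, max 9) hi=[] (size 0) -> median=9
Step 2: insert 12 -> lo=[9] (size 1, max 9) hi=[12] (size 1, min 12) -> median=10.5
Step 3: insert 1 -> lo=[1, 9] (size 2, max 9) hi=[12] (size 1, min 12) -> median=9
Step 4: insert 1 -> lo=[1, 1] (size 2, max 1) hi=[9, 12] (size 2, min 9) -> median=5
Step 5: insert 47 -> lo=[1, 1, 9] (size 3, max 9) hi=[12, 47] (size 2, min 12) -> median=9
Step 6: insert 13 -> lo=[1, 1, 9] (size 3, max 9) hi=[12, 13, 47] (size 3, min 12) -> median=10.5
Step 7: insert 24 -> lo=[1, 1, 9, 12] (size 4, max 12) hi=[13, 24, 47] (size 3, min 13) -> median=12
Step 8: insert 14 -> lo=[1, 1, 9, 12] (size 4, max 12) hi=[13, 14, 24, 47] (size 4, min 13) -> median=12.5
Step 9: insert 6 -> lo=[1, 1, 6, 9, 12] (size 5, max 12) hi=[13, 14, 24, 47] (size 4, min 13) -> median=12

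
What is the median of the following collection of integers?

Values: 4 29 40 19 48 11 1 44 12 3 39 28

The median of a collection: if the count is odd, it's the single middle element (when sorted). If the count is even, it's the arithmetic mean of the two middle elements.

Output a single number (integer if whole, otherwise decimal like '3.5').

Answer: 23.5

Derivation:
Step 1: insert 4 -> lo=[4] (size 1, max 4) hi=[] (size 0) -> median=4
Step 2: insert 29 -> lo=[4] (size 1, max 4) hi=[29] (size 1, min 29) -> median=16.5
Step 3: insert 40 -> lo=[4, 29] (size 2, max 29) hi=[40] (size 1, min 40) -> median=29
Step 4: insert 19 -> lo=[4, 19] (size 2, max 19) hi=[29, 40] (size 2, min 29) -> median=24
Step 5: insert 48 -> lo=[4, 19, 29] (size 3, max 29) hi=[40, 48] (size 2, min 40) -> median=29
Step 6: insert 11 -> lo=[4, 11, 19] (size 3, max 19) hi=[29, 40, 48] (size 3, min 29) -> median=24
Step 7: insert 1 -> lo=[1, 4, 11, 19] (size 4, max 19) hi=[29, 40, 48] (size 3, min 29) -> median=19
Step 8: insert 44 -> lo=[1, 4, 11, 19] (size 4, max 19) hi=[29, 40, 44, 48] (size 4, min 29) -> median=24
Step 9: insert 12 -> lo=[1, 4, 11, 12, 19] (size 5, max 19) hi=[29, 40, 44, 48] (size 4, min 29) -> median=19
Step 10: insert 3 -> lo=[1, 3, 4, 11, 12] (size 5, max 12) hi=[19, 29, 40, 44, 48] (size 5, min 19) -> median=15.5
Step 11: insert 39 -> lo=[1, 3, 4, 11, 12, 19] (size 6, max 19) hi=[29, 39, 40, 44, 48] (size 5, min 29) -> median=19
Step 12: insert 28 -> lo=[1, 3, 4, 11, 12, 19] (size 6, max 19) hi=[28, 29, 39, 40, 44, 48] (size 6, min 28) -> median=23.5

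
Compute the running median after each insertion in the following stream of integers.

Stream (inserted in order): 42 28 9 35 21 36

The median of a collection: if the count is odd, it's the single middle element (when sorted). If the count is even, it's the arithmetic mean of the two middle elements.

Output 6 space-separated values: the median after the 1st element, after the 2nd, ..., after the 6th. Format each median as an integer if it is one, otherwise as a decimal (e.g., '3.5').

Answer: 42 35 28 31.5 28 31.5

Derivation:
Step 1: insert 42 -> lo=[42] (size 1, max 42) hi=[] (size 0) -> median=42
Step 2: insert 28 -> lo=[28] (size 1, max 28) hi=[42] (size 1, min 42) -> median=35
Step 3: insert 9 -> lo=[9, 28] (size 2, max 28) hi=[42] (size 1, min 42) -> median=28
Step 4: insert 35 -> lo=[9, 28] (size 2, max 28) hi=[35, 42] (size 2, min 35) -> median=31.5
Step 5: insert 21 -> lo=[9, 21, 28] (size 3, max 28) hi=[35, 42] (size 2, min 35) -> median=28
Step 6: insert 36 -> lo=[9, 21, 28] (size 3, max 28) hi=[35, 36, 42] (size 3, min 35) -> median=31.5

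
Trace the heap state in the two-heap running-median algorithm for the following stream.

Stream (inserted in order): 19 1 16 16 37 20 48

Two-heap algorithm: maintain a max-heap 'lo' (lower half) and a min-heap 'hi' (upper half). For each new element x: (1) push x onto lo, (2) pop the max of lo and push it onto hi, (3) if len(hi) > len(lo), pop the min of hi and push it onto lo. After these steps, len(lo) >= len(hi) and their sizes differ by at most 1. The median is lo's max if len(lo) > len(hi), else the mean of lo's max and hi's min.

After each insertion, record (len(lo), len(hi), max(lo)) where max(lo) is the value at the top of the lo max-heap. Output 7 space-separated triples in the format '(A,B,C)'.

Answer: (1,0,19) (1,1,1) (2,1,16) (2,2,16) (3,2,16) (3,3,16) (4,3,19)

Derivation:
Step 1: insert 19 -> lo=[19] hi=[] -> (len(lo)=1, len(hi)=0, max(lo)=19)
Step 2: insert 1 -> lo=[1] hi=[19] -> (len(lo)=1, len(hi)=1, max(lo)=1)
Step 3: insert 16 -> lo=[1, 16] hi=[19] -> (len(lo)=2, len(hi)=1, max(lo)=16)
Step 4: insert 16 -> lo=[1, 16] hi=[16, 19] -> (len(lo)=2, len(hi)=2, max(lo)=16)
Step 5: insert 37 -> lo=[1, 16, 16] hi=[19, 37] -> (len(lo)=3, len(hi)=2, max(lo)=16)
Step 6: insert 20 -> lo=[1, 16, 16] hi=[19, 20, 37] -> (len(lo)=3, len(hi)=3, max(lo)=16)
Step 7: insert 48 -> lo=[1, 16, 16, 19] hi=[20, 37, 48] -> (len(lo)=4, len(hi)=3, max(lo)=19)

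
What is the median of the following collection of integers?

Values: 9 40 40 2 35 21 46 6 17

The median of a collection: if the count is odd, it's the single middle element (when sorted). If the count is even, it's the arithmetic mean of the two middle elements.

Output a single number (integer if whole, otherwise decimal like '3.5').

Step 1: insert 9 -> lo=[9] (size 1, max 9) hi=[] (size 0) -> median=9
Step 2: insert 40 -> lo=[9] (size 1, max 9) hi=[40] (size 1, min 40) -> median=24.5
Step 3: insert 40 -> lo=[9, 40] (size 2, max 40) hi=[40] (size 1, min 40) -> median=40
Step 4: insert 2 -> lo=[2, 9] (size 2, max 9) hi=[40, 40] (size 2, min 40) -> median=24.5
Step 5: insert 35 -> lo=[2, 9, 35] (size 3, max 35) hi=[40, 40] (size 2, min 40) -> median=35
Step 6: insert 21 -> lo=[2, 9, 21] (size 3, max 21) hi=[35, 40, 40] (size 3, min 35) -> median=28
Step 7: insert 46 -> lo=[2, 9, 21, 35] (size 4, max 35) hi=[40, 40, 46] (size 3, min 40) -> median=35
Step 8: insert 6 -> lo=[2, 6, 9, 21] (size 4, max 21) hi=[35, 40, 40, 46] (size 4, min 35) -> median=28
Step 9: insert 17 -> lo=[2, 6, 9, 17, 21] (size 5, max 21) hi=[35, 40, 40, 46] (size 4, min 35) -> median=21

Answer: 21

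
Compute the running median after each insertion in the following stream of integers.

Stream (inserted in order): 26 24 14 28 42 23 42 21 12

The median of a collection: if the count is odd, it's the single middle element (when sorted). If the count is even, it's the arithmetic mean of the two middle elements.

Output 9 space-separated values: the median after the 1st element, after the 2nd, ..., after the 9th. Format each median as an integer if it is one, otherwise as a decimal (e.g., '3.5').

Answer: 26 25 24 25 26 25 26 25 24

Derivation:
Step 1: insert 26 -> lo=[26] (size 1, max 26) hi=[] (size 0) -> median=26
Step 2: insert 24 -> lo=[24] (size 1, max 24) hi=[26] (size 1, min 26) -> median=25
Step 3: insert 14 -> lo=[14, 24] (size 2, max 24) hi=[26] (size 1, min 26) -> median=24
Step 4: insert 28 -> lo=[14, 24] (size 2, max 24) hi=[26, 28] (size 2, min 26) -> median=25
Step 5: insert 42 -> lo=[14, 24, 26] (size 3, max 26) hi=[28, 42] (size 2, min 28) -> median=26
Step 6: insert 23 -> lo=[14, 23, 24] (size 3, max 24) hi=[26, 28, 42] (size 3, min 26) -> median=25
Step 7: insert 42 -> lo=[14, 23, 24, 26] (size 4, max 26) hi=[28, 42, 42] (size 3, min 28) -> median=26
Step 8: insert 21 -> lo=[14, 21, 23, 24] (size 4, max 24) hi=[26, 28, 42, 42] (size 4, min 26) -> median=25
Step 9: insert 12 -> lo=[12, 14, 21, 23, 24] (size 5, max 24) hi=[26, 28, 42, 42] (size 4, min 26) -> median=24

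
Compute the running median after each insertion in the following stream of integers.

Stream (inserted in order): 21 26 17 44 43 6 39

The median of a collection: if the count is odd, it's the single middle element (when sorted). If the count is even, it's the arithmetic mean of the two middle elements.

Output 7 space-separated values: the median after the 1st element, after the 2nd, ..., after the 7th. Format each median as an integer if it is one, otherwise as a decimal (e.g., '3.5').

Step 1: insert 21 -> lo=[21] (size 1, max 21) hi=[] (size 0) -> median=21
Step 2: insert 26 -> lo=[21] (size 1, max 21) hi=[26] (size 1, min 26) -> median=23.5
Step 3: insert 17 -> lo=[17, 21] (size 2, max 21) hi=[26] (size 1, min 26) -> median=21
Step 4: insert 44 -> lo=[17, 21] (size 2, max 21) hi=[26, 44] (size 2, min 26) -> median=23.5
Step 5: insert 43 -> lo=[17, 21, 26] (size 3, max 26) hi=[43, 44] (size 2, min 43) -> median=26
Step 6: insert 6 -> lo=[6, 17, 21] (size 3, max 21) hi=[26, 43, 44] (size 3, min 26) -> median=23.5
Step 7: insert 39 -> lo=[6, 17, 21, 26] (size 4, max 26) hi=[39, 43, 44] (size 3, min 39) -> median=26

Answer: 21 23.5 21 23.5 26 23.5 26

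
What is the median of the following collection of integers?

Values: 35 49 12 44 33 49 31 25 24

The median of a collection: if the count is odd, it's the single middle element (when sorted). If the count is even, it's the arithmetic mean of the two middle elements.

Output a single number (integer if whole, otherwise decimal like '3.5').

Step 1: insert 35 -> lo=[35] (size 1, max 35) hi=[] (size 0) -> median=35
Step 2: insert 49 -> lo=[35] (size 1, max 35) hi=[49] (size 1, min 49) -> median=42
Step 3: insert 12 -> lo=[12, 35] (size 2, max 35) hi=[49] (size 1, min 49) -> median=35
Step 4: insert 44 -> lo=[12, 35] (size 2, max 35) hi=[44, 49] (size 2, min 44) -> median=39.5
Step 5: insert 33 -> lo=[12, 33, 35] (size 3, max 35) hi=[44, 49] (size 2, min 44) -> median=35
Step 6: insert 49 -> lo=[12, 33, 35] (size 3, max 35) hi=[44, 49, 49] (size 3, min 44) -> median=39.5
Step 7: insert 31 -> lo=[12, 31, 33, 35] (size 4, max 35) hi=[44, 49, 49] (size 3, min 44) -> median=35
Step 8: insert 25 -> lo=[12, 25, 31, 33] (size 4, max 33) hi=[35, 44, 49, 49] (size 4, min 35) -> median=34
Step 9: insert 24 -> lo=[12, 24, 25, 31, 33] (size 5, max 33) hi=[35, 44, 49, 49] (size 4, min 35) -> median=33

Answer: 33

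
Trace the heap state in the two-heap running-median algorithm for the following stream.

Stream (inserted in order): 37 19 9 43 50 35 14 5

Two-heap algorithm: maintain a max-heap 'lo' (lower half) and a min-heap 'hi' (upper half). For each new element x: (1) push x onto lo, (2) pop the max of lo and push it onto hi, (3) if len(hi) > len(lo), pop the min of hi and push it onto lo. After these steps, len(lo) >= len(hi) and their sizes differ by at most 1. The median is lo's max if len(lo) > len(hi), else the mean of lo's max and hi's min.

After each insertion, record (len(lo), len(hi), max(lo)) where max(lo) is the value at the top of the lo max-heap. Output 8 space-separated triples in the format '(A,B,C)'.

Answer: (1,0,37) (1,1,19) (2,1,19) (2,2,19) (3,2,37) (3,3,35) (4,3,35) (4,4,19)

Derivation:
Step 1: insert 37 -> lo=[37] hi=[] -> (len(lo)=1, len(hi)=0, max(lo)=37)
Step 2: insert 19 -> lo=[19] hi=[37] -> (len(lo)=1, len(hi)=1, max(lo)=19)
Step 3: insert 9 -> lo=[9, 19] hi=[37] -> (len(lo)=2, len(hi)=1, max(lo)=19)
Step 4: insert 43 -> lo=[9, 19] hi=[37, 43] -> (len(lo)=2, len(hi)=2, max(lo)=19)
Step 5: insert 50 -> lo=[9, 19, 37] hi=[43, 50] -> (len(lo)=3, len(hi)=2, max(lo)=37)
Step 6: insert 35 -> lo=[9, 19, 35] hi=[37, 43, 50] -> (len(lo)=3, len(hi)=3, max(lo)=35)
Step 7: insert 14 -> lo=[9, 14, 19, 35] hi=[37, 43, 50] -> (len(lo)=4, len(hi)=3, max(lo)=35)
Step 8: insert 5 -> lo=[5, 9, 14, 19] hi=[35, 37, 43, 50] -> (len(lo)=4, len(hi)=4, max(lo)=19)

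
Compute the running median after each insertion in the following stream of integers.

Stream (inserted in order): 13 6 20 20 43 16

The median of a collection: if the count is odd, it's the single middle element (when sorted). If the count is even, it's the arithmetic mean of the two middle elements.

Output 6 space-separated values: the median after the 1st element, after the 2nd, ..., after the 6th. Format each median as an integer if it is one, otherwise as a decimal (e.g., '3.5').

Answer: 13 9.5 13 16.5 20 18

Derivation:
Step 1: insert 13 -> lo=[13] (size 1, max 13) hi=[] (size 0) -> median=13
Step 2: insert 6 -> lo=[6] (size 1, max 6) hi=[13] (size 1, min 13) -> median=9.5
Step 3: insert 20 -> lo=[6, 13] (size 2, max 13) hi=[20] (size 1, min 20) -> median=13
Step 4: insert 20 -> lo=[6, 13] (size 2, max 13) hi=[20, 20] (size 2, min 20) -> median=16.5
Step 5: insert 43 -> lo=[6, 13, 20] (size 3, max 20) hi=[20, 43] (size 2, min 20) -> median=20
Step 6: insert 16 -> lo=[6, 13, 16] (size 3, max 16) hi=[20, 20, 43] (size 3, min 20) -> median=18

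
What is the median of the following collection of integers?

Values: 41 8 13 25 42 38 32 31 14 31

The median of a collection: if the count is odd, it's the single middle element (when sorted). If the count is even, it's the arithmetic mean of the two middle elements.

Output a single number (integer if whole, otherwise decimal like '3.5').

Step 1: insert 41 -> lo=[41] (size 1, max 41) hi=[] (size 0) -> median=41
Step 2: insert 8 -> lo=[8] (size 1, max 8) hi=[41] (size 1, min 41) -> median=24.5
Step 3: insert 13 -> lo=[8, 13] (size 2, max 13) hi=[41] (size 1, min 41) -> median=13
Step 4: insert 25 -> lo=[8, 13] (size 2, max 13) hi=[25, 41] (size 2, min 25) -> median=19
Step 5: insert 42 -> lo=[8, 13, 25] (size 3, max 25) hi=[41, 42] (size 2, min 41) -> median=25
Step 6: insert 38 -> lo=[8, 13, 25] (size 3, max 25) hi=[38, 41, 42] (size 3, min 38) -> median=31.5
Step 7: insert 32 -> lo=[8, 13, 25, 32] (size 4, max 32) hi=[38, 41, 42] (size 3, min 38) -> median=32
Step 8: insert 31 -> lo=[8, 13, 25, 31] (size 4, max 31) hi=[32, 38, 41, 42] (size 4, min 32) -> median=31.5
Step 9: insert 14 -> lo=[8, 13, 14, 25, 31] (size 5, max 31) hi=[32, 38, 41, 42] (size 4, min 32) -> median=31
Step 10: insert 31 -> lo=[8, 13, 14, 25, 31] (size 5, max 31) hi=[31, 32, 38, 41, 42] (size 5, min 31) -> median=31

Answer: 31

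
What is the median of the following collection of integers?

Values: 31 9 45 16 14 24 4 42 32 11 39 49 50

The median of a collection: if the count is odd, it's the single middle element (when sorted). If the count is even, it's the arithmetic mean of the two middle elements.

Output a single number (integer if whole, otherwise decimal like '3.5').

Answer: 31

Derivation:
Step 1: insert 31 -> lo=[31] (size 1, max 31) hi=[] (size 0) -> median=31
Step 2: insert 9 -> lo=[9] (size 1, max 9) hi=[31] (size 1, min 31) -> median=20
Step 3: insert 45 -> lo=[9, 31] (size 2, max 31) hi=[45] (size 1, min 45) -> median=31
Step 4: insert 16 -> lo=[9, 16] (size 2, max 16) hi=[31, 45] (size 2, min 31) -> median=23.5
Step 5: insert 14 -> lo=[9, 14, 16] (size 3, max 16) hi=[31, 45] (size 2, min 31) -> median=16
Step 6: insert 24 -> lo=[9, 14, 16] (size 3, max 16) hi=[24, 31, 45] (size 3, min 24) -> median=20
Step 7: insert 4 -> lo=[4, 9, 14, 16] (size 4, max 16) hi=[24, 31, 45] (size 3, min 24) -> median=16
Step 8: insert 42 -> lo=[4, 9, 14, 16] (size 4, max 16) hi=[24, 31, 42, 45] (size 4, min 24) -> median=20
Step 9: insert 32 -> lo=[4, 9, 14, 16, 24] (size 5, max 24) hi=[31, 32, 42, 45] (size 4, min 31) -> median=24
Step 10: insert 11 -> lo=[4, 9, 11, 14, 16] (size 5, max 16) hi=[24, 31, 32, 42, 45] (size 5, min 24) -> median=20
Step 11: insert 39 -> lo=[4, 9, 11, 14, 16, 24] (size 6, max 24) hi=[31, 32, 39, 42, 45] (size 5, min 31) -> median=24
Step 12: insert 49 -> lo=[4, 9, 11, 14, 16, 24] (size 6, max 24) hi=[31, 32, 39, 42, 45, 49] (size 6, min 31) -> median=27.5
Step 13: insert 50 -> lo=[4, 9, 11, 14, 16, 24, 31] (size 7, max 31) hi=[32, 39, 42, 45, 49, 50] (size 6, min 32) -> median=31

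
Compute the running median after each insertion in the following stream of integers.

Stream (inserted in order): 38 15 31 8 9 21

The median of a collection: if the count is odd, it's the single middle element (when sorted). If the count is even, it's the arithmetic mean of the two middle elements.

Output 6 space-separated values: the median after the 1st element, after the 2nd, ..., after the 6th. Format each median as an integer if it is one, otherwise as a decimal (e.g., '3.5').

Answer: 38 26.5 31 23 15 18

Derivation:
Step 1: insert 38 -> lo=[38] (size 1, max 38) hi=[] (size 0) -> median=38
Step 2: insert 15 -> lo=[15] (size 1, max 15) hi=[38] (size 1, min 38) -> median=26.5
Step 3: insert 31 -> lo=[15, 31] (size 2, max 31) hi=[38] (size 1, min 38) -> median=31
Step 4: insert 8 -> lo=[8, 15] (size 2, max 15) hi=[31, 38] (size 2, min 31) -> median=23
Step 5: insert 9 -> lo=[8, 9, 15] (size 3, max 15) hi=[31, 38] (size 2, min 31) -> median=15
Step 6: insert 21 -> lo=[8, 9, 15] (size 3, max 15) hi=[21, 31, 38] (size 3, min 21) -> median=18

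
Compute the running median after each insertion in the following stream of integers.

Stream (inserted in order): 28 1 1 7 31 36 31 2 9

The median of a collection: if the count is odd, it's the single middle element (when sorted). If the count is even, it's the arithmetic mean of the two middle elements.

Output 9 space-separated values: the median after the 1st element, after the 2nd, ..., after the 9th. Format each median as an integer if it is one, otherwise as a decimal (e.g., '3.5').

Step 1: insert 28 -> lo=[28] (size 1, max 28) hi=[] (size 0) -> median=28
Step 2: insert 1 -> lo=[1] (size 1, max 1) hi=[28] (size 1, min 28) -> median=14.5
Step 3: insert 1 -> lo=[1, 1] (size 2, max 1) hi=[28] (size 1, min 28) -> median=1
Step 4: insert 7 -> lo=[1, 1] (size 2, max 1) hi=[7, 28] (size 2, min 7) -> median=4
Step 5: insert 31 -> lo=[1, 1, 7] (size 3, max 7) hi=[28, 31] (size 2, min 28) -> median=7
Step 6: insert 36 -> lo=[1, 1, 7] (size 3, max 7) hi=[28, 31, 36] (size 3, min 28) -> median=17.5
Step 7: insert 31 -> lo=[1, 1, 7, 28] (size 4, max 28) hi=[31, 31, 36] (size 3, min 31) -> median=28
Step 8: insert 2 -> lo=[1, 1, 2, 7] (size 4, max 7) hi=[28, 31, 31, 36] (size 4, min 28) -> median=17.5
Step 9: insert 9 -> lo=[1, 1, 2, 7, 9] (size 5, max 9) hi=[28, 31, 31, 36] (size 4, min 28) -> median=9

Answer: 28 14.5 1 4 7 17.5 28 17.5 9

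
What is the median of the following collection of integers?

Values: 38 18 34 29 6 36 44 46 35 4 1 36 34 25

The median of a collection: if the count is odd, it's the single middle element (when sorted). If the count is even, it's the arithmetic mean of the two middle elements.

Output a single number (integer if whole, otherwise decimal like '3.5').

Step 1: insert 38 -> lo=[38] (size 1, max 38) hi=[] (size 0) -> median=38
Step 2: insert 18 -> lo=[18] (size 1, max 18) hi=[38] (size 1, min 38) -> median=28
Step 3: insert 34 -> lo=[18, 34] (size 2, max 34) hi=[38] (size 1, min 38) -> median=34
Step 4: insert 29 -> lo=[18, 29] (size 2, max 29) hi=[34, 38] (size 2, min 34) -> median=31.5
Step 5: insert 6 -> lo=[6, 18, 29] (size 3, max 29) hi=[34, 38] (size 2, min 34) -> median=29
Step 6: insert 36 -> lo=[6, 18, 29] (size 3, max 29) hi=[34, 36, 38] (size 3, min 34) -> median=31.5
Step 7: insert 44 -> lo=[6, 18, 29, 34] (size 4, max 34) hi=[36, 38, 44] (size 3, min 36) -> median=34
Step 8: insert 46 -> lo=[6, 18, 29, 34] (size 4, max 34) hi=[36, 38, 44, 46] (size 4, min 36) -> median=35
Step 9: insert 35 -> lo=[6, 18, 29, 34, 35] (size 5, max 35) hi=[36, 38, 44, 46] (size 4, min 36) -> median=35
Step 10: insert 4 -> lo=[4, 6, 18, 29, 34] (size 5, max 34) hi=[35, 36, 38, 44, 46] (size 5, min 35) -> median=34.5
Step 11: insert 1 -> lo=[1, 4, 6, 18, 29, 34] (size 6, max 34) hi=[35, 36, 38, 44, 46] (size 5, min 35) -> median=34
Step 12: insert 36 -> lo=[1, 4, 6, 18, 29, 34] (size 6, max 34) hi=[35, 36, 36, 38, 44, 46] (size 6, min 35) -> median=34.5
Step 13: insert 34 -> lo=[1, 4, 6, 18, 29, 34, 34] (size 7, max 34) hi=[35, 36, 36, 38, 44, 46] (size 6, min 35) -> median=34
Step 14: insert 25 -> lo=[1, 4, 6, 18, 25, 29, 34] (size 7, max 34) hi=[34, 35, 36, 36, 38, 44, 46] (size 7, min 34) -> median=34

Answer: 34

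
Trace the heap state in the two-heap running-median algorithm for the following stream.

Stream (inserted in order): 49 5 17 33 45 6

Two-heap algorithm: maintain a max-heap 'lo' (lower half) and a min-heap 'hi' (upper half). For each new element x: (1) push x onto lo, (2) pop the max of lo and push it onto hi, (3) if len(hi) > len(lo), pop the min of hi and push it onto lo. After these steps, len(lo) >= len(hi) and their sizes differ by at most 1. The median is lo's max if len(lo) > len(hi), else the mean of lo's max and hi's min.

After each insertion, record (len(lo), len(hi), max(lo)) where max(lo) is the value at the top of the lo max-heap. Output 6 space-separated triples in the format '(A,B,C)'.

Step 1: insert 49 -> lo=[49] hi=[] -> (len(lo)=1, len(hi)=0, max(lo)=49)
Step 2: insert 5 -> lo=[5] hi=[49] -> (len(lo)=1, len(hi)=1, max(lo)=5)
Step 3: insert 17 -> lo=[5, 17] hi=[49] -> (len(lo)=2, len(hi)=1, max(lo)=17)
Step 4: insert 33 -> lo=[5, 17] hi=[33, 49] -> (len(lo)=2, len(hi)=2, max(lo)=17)
Step 5: insert 45 -> lo=[5, 17, 33] hi=[45, 49] -> (len(lo)=3, len(hi)=2, max(lo)=33)
Step 6: insert 6 -> lo=[5, 6, 17] hi=[33, 45, 49] -> (len(lo)=3, len(hi)=3, max(lo)=17)

Answer: (1,0,49) (1,1,5) (2,1,17) (2,2,17) (3,2,33) (3,3,17)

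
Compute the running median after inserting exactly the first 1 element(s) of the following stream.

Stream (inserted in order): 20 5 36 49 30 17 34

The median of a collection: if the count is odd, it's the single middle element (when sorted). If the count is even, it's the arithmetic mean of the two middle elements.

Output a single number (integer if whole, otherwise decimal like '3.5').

Step 1: insert 20 -> lo=[20] (size 1, max 20) hi=[] (size 0) -> median=20

Answer: 20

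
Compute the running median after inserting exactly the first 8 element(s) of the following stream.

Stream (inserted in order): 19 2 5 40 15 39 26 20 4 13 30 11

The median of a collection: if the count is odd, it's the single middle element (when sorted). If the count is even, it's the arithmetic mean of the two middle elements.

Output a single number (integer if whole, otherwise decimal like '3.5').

Step 1: insert 19 -> lo=[19] (size 1, max 19) hi=[] (size 0) -> median=19
Step 2: insert 2 -> lo=[2] (size 1, max 2) hi=[19] (size 1, min 19) -> median=10.5
Step 3: insert 5 -> lo=[2, 5] (size 2, max 5) hi=[19] (size 1, min 19) -> median=5
Step 4: insert 40 -> lo=[2, 5] (size 2, max 5) hi=[19, 40] (size 2, min 19) -> median=12
Step 5: insert 15 -> lo=[2, 5, 15] (size 3, max 15) hi=[19, 40] (size 2, min 19) -> median=15
Step 6: insert 39 -> lo=[2, 5, 15] (size 3, max 15) hi=[19, 39, 40] (size 3, min 19) -> median=17
Step 7: insert 26 -> lo=[2, 5, 15, 19] (size 4, max 19) hi=[26, 39, 40] (size 3, min 26) -> median=19
Step 8: insert 20 -> lo=[2, 5, 15, 19] (size 4, max 19) hi=[20, 26, 39, 40] (size 4, min 20) -> median=19.5

Answer: 19.5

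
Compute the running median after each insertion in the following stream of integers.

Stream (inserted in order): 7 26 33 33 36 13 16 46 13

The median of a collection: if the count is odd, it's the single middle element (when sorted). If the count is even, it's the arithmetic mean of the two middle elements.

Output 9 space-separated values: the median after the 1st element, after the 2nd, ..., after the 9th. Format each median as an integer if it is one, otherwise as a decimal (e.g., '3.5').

Step 1: insert 7 -> lo=[7] (size 1, max 7) hi=[] (size 0) -> median=7
Step 2: insert 26 -> lo=[7] (size 1, max 7) hi=[26] (size 1, min 26) -> median=16.5
Step 3: insert 33 -> lo=[7, 26] (size 2, max 26) hi=[33] (size 1, min 33) -> median=26
Step 4: insert 33 -> lo=[7, 26] (size 2, max 26) hi=[33, 33] (size 2, min 33) -> median=29.5
Step 5: insert 36 -> lo=[7, 26, 33] (size 3, max 33) hi=[33, 36] (size 2, min 33) -> median=33
Step 6: insert 13 -> lo=[7, 13, 26] (size 3, max 26) hi=[33, 33, 36] (size 3, min 33) -> median=29.5
Step 7: insert 16 -> lo=[7, 13, 16, 26] (size 4, max 26) hi=[33, 33, 36] (size 3, min 33) -> median=26
Step 8: insert 46 -> lo=[7, 13, 16, 26] (size 4, max 26) hi=[33, 33, 36, 46] (size 4, min 33) -> median=29.5
Step 9: insert 13 -> lo=[7, 13, 13, 16, 26] (size 5, max 26) hi=[33, 33, 36, 46] (size 4, min 33) -> median=26

Answer: 7 16.5 26 29.5 33 29.5 26 29.5 26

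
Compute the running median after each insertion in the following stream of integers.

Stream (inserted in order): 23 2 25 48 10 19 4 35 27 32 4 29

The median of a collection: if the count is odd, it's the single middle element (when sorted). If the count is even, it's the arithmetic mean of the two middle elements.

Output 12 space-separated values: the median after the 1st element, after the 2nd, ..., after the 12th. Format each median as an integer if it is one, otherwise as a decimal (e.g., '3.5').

Step 1: insert 23 -> lo=[23] (size 1, max 23) hi=[] (size 0) -> median=23
Step 2: insert 2 -> lo=[2] (size 1, max 2) hi=[23] (size 1, min 23) -> median=12.5
Step 3: insert 25 -> lo=[2, 23] (size 2, max 23) hi=[25] (size 1, min 25) -> median=23
Step 4: insert 48 -> lo=[2, 23] (size 2, max 23) hi=[25, 48] (size 2, min 25) -> median=24
Step 5: insert 10 -> lo=[2, 10, 23] (size 3, max 23) hi=[25, 48] (size 2, min 25) -> median=23
Step 6: insert 19 -> lo=[2, 10, 19] (size 3, max 19) hi=[23, 25, 48] (size 3, min 23) -> median=21
Step 7: insert 4 -> lo=[2, 4, 10, 19] (size 4, max 19) hi=[23, 25, 48] (size 3, min 23) -> median=19
Step 8: insert 35 -> lo=[2, 4, 10, 19] (size 4, max 19) hi=[23, 25, 35, 48] (size 4, min 23) -> median=21
Step 9: insert 27 -> lo=[2, 4, 10, 19, 23] (size 5, max 23) hi=[25, 27, 35, 48] (size 4, min 25) -> median=23
Step 10: insert 32 -> lo=[2, 4, 10, 19, 23] (size 5, max 23) hi=[25, 27, 32, 35, 48] (size 5, min 25) -> median=24
Step 11: insert 4 -> lo=[2, 4, 4, 10, 19, 23] (size 6, max 23) hi=[25, 27, 32, 35, 48] (size 5, min 25) -> median=23
Step 12: insert 29 -> lo=[2, 4, 4, 10, 19, 23] (size 6, max 23) hi=[25, 27, 29, 32, 35, 48] (size 6, min 25) -> median=24

Answer: 23 12.5 23 24 23 21 19 21 23 24 23 24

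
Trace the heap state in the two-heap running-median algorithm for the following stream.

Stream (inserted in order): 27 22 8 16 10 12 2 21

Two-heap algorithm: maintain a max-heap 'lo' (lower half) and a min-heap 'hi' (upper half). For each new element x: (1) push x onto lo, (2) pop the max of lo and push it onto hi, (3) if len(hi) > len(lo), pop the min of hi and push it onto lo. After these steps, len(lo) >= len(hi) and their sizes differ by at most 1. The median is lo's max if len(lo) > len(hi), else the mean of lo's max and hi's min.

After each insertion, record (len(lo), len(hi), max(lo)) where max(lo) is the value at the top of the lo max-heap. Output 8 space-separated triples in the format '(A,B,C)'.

Answer: (1,0,27) (1,1,22) (2,1,22) (2,2,16) (3,2,16) (3,3,12) (4,3,12) (4,4,12)

Derivation:
Step 1: insert 27 -> lo=[27] hi=[] -> (len(lo)=1, len(hi)=0, max(lo)=27)
Step 2: insert 22 -> lo=[22] hi=[27] -> (len(lo)=1, len(hi)=1, max(lo)=22)
Step 3: insert 8 -> lo=[8, 22] hi=[27] -> (len(lo)=2, len(hi)=1, max(lo)=22)
Step 4: insert 16 -> lo=[8, 16] hi=[22, 27] -> (len(lo)=2, len(hi)=2, max(lo)=16)
Step 5: insert 10 -> lo=[8, 10, 16] hi=[22, 27] -> (len(lo)=3, len(hi)=2, max(lo)=16)
Step 6: insert 12 -> lo=[8, 10, 12] hi=[16, 22, 27] -> (len(lo)=3, len(hi)=3, max(lo)=12)
Step 7: insert 2 -> lo=[2, 8, 10, 12] hi=[16, 22, 27] -> (len(lo)=4, len(hi)=3, max(lo)=12)
Step 8: insert 21 -> lo=[2, 8, 10, 12] hi=[16, 21, 22, 27] -> (len(lo)=4, len(hi)=4, max(lo)=12)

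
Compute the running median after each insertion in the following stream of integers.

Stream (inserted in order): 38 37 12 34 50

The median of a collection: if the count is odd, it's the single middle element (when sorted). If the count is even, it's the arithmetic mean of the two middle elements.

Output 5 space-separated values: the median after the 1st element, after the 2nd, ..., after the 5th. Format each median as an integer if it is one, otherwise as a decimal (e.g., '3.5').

Answer: 38 37.5 37 35.5 37

Derivation:
Step 1: insert 38 -> lo=[38] (size 1, max 38) hi=[] (size 0) -> median=38
Step 2: insert 37 -> lo=[37] (size 1, max 37) hi=[38] (size 1, min 38) -> median=37.5
Step 3: insert 12 -> lo=[12, 37] (size 2, max 37) hi=[38] (size 1, min 38) -> median=37
Step 4: insert 34 -> lo=[12, 34] (size 2, max 34) hi=[37, 38] (size 2, min 37) -> median=35.5
Step 5: insert 50 -> lo=[12, 34, 37] (size 3, max 37) hi=[38, 50] (size 2, min 38) -> median=37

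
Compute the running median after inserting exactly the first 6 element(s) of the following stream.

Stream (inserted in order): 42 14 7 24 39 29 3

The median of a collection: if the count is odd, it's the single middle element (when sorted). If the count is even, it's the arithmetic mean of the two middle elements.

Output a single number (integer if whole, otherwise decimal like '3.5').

Answer: 26.5

Derivation:
Step 1: insert 42 -> lo=[42] (size 1, max 42) hi=[] (size 0) -> median=42
Step 2: insert 14 -> lo=[14] (size 1, max 14) hi=[42] (size 1, min 42) -> median=28
Step 3: insert 7 -> lo=[7, 14] (size 2, max 14) hi=[42] (size 1, min 42) -> median=14
Step 4: insert 24 -> lo=[7, 14] (size 2, max 14) hi=[24, 42] (size 2, min 24) -> median=19
Step 5: insert 39 -> lo=[7, 14, 24] (size 3, max 24) hi=[39, 42] (size 2, min 39) -> median=24
Step 6: insert 29 -> lo=[7, 14, 24] (size 3, max 24) hi=[29, 39, 42] (size 3, min 29) -> median=26.5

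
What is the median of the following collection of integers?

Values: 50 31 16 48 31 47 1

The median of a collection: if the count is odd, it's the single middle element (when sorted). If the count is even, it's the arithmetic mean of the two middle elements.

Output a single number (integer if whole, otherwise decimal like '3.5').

Answer: 31

Derivation:
Step 1: insert 50 -> lo=[50] (size 1, max 50) hi=[] (size 0) -> median=50
Step 2: insert 31 -> lo=[31] (size 1, max 31) hi=[50] (size 1, min 50) -> median=40.5
Step 3: insert 16 -> lo=[16, 31] (size 2, max 31) hi=[50] (size 1, min 50) -> median=31
Step 4: insert 48 -> lo=[16, 31] (size 2, max 31) hi=[48, 50] (size 2, min 48) -> median=39.5
Step 5: insert 31 -> lo=[16, 31, 31] (size 3, max 31) hi=[48, 50] (size 2, min 48) -> median=31
Step 6: insert 47 -> lo=[16, 31, 31] (size 3, max 31) hi=[47, 48, 50] (size 3, min 47) -> median=39
Step 7: insert 1 -> lo=[1, 16, 31, 31] (size 4, max 31) hi=[47, 48, 50] (size 3, min 47) -> median=31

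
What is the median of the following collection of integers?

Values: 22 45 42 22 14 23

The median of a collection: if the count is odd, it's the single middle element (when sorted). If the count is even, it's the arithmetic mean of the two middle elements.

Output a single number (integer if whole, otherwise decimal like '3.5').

Answer: 22.5

Derivation:
Step 1: insert 22 -> lo=[22] (size 1, max 22) hi=[] (size 0) -> median=22
Step 2: insert 45 -> lo=[22] (size 1, max 22) hi=[45] (size 1, min 45) -> median=33.5
Step 3: insert 42 -> lo=[22, 42] (size 2, max 42) hi=[45] (size 1, min 45) -> median=42
Step 4: insert 22 -> lo=[22, 22] (size 2, max 22) hi=[42, 45] (size 2, min 42) -> median=32
Step 5: insert 14 -> lo=[14, 22, 22] (size 3, max 22) hi=[42, 45] (size 2, min 42) -> median=22
Step 6: insert 23 -> lo=[14, 22, 22] (size 3, max 22) hi=[23, 42, 45] (size 3, min 23) -> median=22.5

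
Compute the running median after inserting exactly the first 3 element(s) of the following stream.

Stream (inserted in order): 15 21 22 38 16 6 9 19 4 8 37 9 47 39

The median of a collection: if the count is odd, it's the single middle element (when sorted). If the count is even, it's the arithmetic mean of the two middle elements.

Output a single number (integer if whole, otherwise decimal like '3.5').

Step 1: insert 15 -> lo=[15] (size 1, max 15) hi=[] (size 0) -> median=15
Step 2: insert 21 -> lo=[15] (size 1, max 15) hi=[21] (size 1, min 21) -> median=18
Step 3: insert 22 -> lo=[15, 21] (size 2, max 21) hi=[22] (size 1, min 22) -> median=21

Answer: 21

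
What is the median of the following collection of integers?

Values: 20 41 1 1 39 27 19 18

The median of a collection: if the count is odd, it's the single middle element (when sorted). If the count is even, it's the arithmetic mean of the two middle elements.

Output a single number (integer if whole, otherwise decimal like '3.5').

Answer: 19.5

Derivation:
Step 1: insert 20 -> lo=[20] (size 1, max 20) hi=[] (size 0) -> median=20
Step 2: insert 41 -> lo=[20] (size 1, max 20) hi=[41] (size 1, min 41) -> median=30.5
Step 3: insert 1 -> lo=[1, 20] (size 2, max 20) hi=[41] (size 1, min 41) -> median=20
Step 4: insert 1 -> lo=[1, 1] (size 2, max 1) hi=[20, 41] (size 2, min 20) -> median=10.5
Step 5: insert 39 -> lo=[1, 1, 20] (size 3, max 20) hi=[39, 41] (size 2, min 39) -> median=20
Step 6: insert 27 -> lo=[1, 1, 20] (size 3, max 20) hi=[27, 39, 41] (size 3, min 27) -> median=23.5
Step 7: insert 19 -> lo=[1, 1, 19, 20] (size 4, max 20) hi=[27, 39, 41] (size 3, min 27) -> median=20
Step 8: insert 18 -> lo=[1, 1, 18, 19] (size 4, max 19) hi=[20, 27, 39, 41] (size 4, min 20) -> median=19.5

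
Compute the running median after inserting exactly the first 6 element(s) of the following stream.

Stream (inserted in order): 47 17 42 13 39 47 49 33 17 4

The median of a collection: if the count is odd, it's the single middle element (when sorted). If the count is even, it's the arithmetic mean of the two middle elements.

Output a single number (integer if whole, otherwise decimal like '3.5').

Step 1: insert 47 -> lo=[47] (size 1, max 47) hi=[] (size 0) -> median=47
Step 2: insert 17 -> lo=[17] (size 1, max 17) hi=[47] (size 1, min 47) -> median=32
Step 3: insert 42 -> lo=[17, 42] (size 2, max 42) hi=[47] (size 1, min 47) -> median=42
Step 4: insert 13 -> lo=[13, 17] (size 2, max 17) hi=[42, 47] (size 2, min 42) -> median=29.5
Step 5: insert 39 -> lo=[13, 17, 39] (size 3, max 39) hi=[42, 47] (size 2, min 42) -> median=39
Step 6: insert 47 -> lo=[13, 17, 39] (size 3, max 39) hi=[42, 47, 47] (size 3, min 42) -> median=40.5

Answer: 40.5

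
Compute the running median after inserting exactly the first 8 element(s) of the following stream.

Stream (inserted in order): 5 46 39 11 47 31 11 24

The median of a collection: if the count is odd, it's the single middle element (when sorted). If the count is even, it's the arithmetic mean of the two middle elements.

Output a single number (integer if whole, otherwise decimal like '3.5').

Step 1: insert 5 -> lo=[5] (size 1, max 5) hi=[] (size 0) -> median=5
Step 2: insert 46 -> lo=[5] (size 1, max 5) hi=[46] (size 1, min 46) -> median=25.5
Step 3: insert 39 -> lo=[5, 39] (size 2, max 39) hi=[46] (size 1, min 46) -> median=39
Step 4: insert 11 -> lo=[5, 11] (size 2, max 11) hi=[39, 46] (size 2, min 39) -> median=25
Step 5: insert 47 -> lo=[5, 11, 39] (size 3, max 39) hi=[46, 47] (size 2, min 46) -> median=39
Step 6: insert 31 -> lo=[5, 11, 31] (size 3, max 31) hi=[39, 46, 47] (size 3, min 39) -> median=35
Step 7: insert 11 -> lo=[5, 11, 11, 31] (size 4, max 31) hi=[39, 46, 47] (size 3, min 39) -> median=31
Step 8: insert 24 -> lo=[5, 11, 11, 24] (size 4, max 24) hi=[31, 39, 46, 47] (size 4, min 31) -> median=27.5

Answer: 27.5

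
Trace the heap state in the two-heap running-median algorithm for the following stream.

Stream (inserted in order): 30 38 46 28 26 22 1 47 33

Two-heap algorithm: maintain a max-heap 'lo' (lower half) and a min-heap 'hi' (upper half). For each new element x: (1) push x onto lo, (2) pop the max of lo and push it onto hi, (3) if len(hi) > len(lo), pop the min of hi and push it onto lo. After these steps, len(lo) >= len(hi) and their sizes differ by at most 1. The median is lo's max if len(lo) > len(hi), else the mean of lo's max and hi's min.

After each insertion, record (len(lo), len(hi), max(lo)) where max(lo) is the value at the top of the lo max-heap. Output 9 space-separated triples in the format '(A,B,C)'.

Step 1: insert 30 -> lo=[30] hi=[] -> (len(lo)=1, len(hi)=0, max(lo)=30)
Step 2: insert 38 -> lo=[30] hi=[38] -> (len(lo)=1, len(hi)=1, max(lo)=30)
Step 3: insert 46 -> lo=[30, 38] hi=[46] -> (len(lo)=2, len(hi)=1, max(lo)=38)
Step 4: insert 28 -> lo=[28, 30] hi=[38, 46] -> (len(lo)=2, len(hi)=2, max(lo)=30)
Step 5: insert 26 -> lo=[26, 28, 30] hi=[38, 46] -> (len(lo)=3, len(hi)=2, max(lo)=30)
Step 6: insert 22 -> lo=[22, 26, 28] hi=[30, 38, 46] -> (len(lo)=3, len(hi)=3, max(lo)=28)
Step 7: insert 1 -> lo=[1, 22, 26, 28] hi=[30, 38, 46] -> (len(lo)=4, len(hi)=3, max(lo)=28)
Step 8: insert 47 -> lo=[1, 22, 26, 28] hi=[30, 38, 46, 47] -> (len(lo)=4, len(hi)=4, max(lo)=28)
Step 9: insert 33 -> lo=[1, 22, 26, 28, 30] hi=[33, 38, 46, 47] -> (len(lo)=5, len(hi)=4, max(lo)=30)

Answer: (1,0,30) (1,1,30) (2,1,38) (2,2,30) (3,2,30) (3,3,28) (4,3,28) (4,4,28) (5,4,30)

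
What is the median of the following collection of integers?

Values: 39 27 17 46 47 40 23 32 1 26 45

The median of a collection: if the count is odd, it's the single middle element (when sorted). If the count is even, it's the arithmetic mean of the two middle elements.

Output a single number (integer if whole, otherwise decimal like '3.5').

Step 1: insert 39 -> lo=[39] (size 1, max 39) hi=[] (size 0) -> median=39
Step 2: insert 27 -> lo=[27] (size 1, max 27) hi=[39] (size 1, min 39) -> median=33
Step 3: insert 17 -> lo=[17, 27] (size 2, max 27) hi=[39] (size 1, min 39) -> median=27
Step 4: insert 46 -> lo=[17, 27] (size 2, max 27) hi=[39, 46] (size 2, min 39) -> median=33
Step 5: insert 47 -> lo=[17, 27, 39] (size 3, max 39) hi=[46, 47] (size 2, min 46) -> median=39
Step 6: insert 40 -> lo=[17, 27, 39] (size 3, max 39) hi=[40, 46, 47] (size 3, min 40) -> median=39.5
Step 7: insert 23 -> lo=[17, 23, 27, 39] (size 4, max 39) hi=[40, 46, 47] (size 3, min 40) -> median=39
Step 8: insert 32 -> lo=[17, 23, 27, 32] (size 4, max 32) hi=[39, 40, 46, 47] (size 4, min 39) -> median=35.5
Step 9: insert 1 -> lo=[1, 17, 23, 27, 32] (size 5, max 32) hi=[39, 40, 46, 47] (size 4, min 39) -> median=32
Step 10: insert 26 -> lo=[1, 17, 23, 26, 27] (size 5, max 27) hi=[32, 39, 40, 46, 47] (size 5, min 32) -> median=29.5
Step 11: insert 45 -> lo=[1, 17, 23, 26, 27, 32] (size 6, max 32) hi=[39, 40, 45, 46, 47] (size 5, min 39) -> median=32

Answer: 32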